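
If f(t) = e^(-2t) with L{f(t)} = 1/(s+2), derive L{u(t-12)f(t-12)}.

Time shift theorem: L{u(t-a)f(t-a)} = e^(-as)F(s). Here a=12, F(s) = 1/(s+2), so L{u(t-12)f(t-12)} = e^(-12s)·1/(s+2)

Final answer: e^(-12s)·1/(s+2)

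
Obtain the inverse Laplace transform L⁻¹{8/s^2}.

L⁻¹{n!/s^(n+1)} = t^n with n=1. So L⁻¹{1/s^2} = t, and L⁻¹{8/s^2} = (8/1)·t = 8·t

Final answer: 8·t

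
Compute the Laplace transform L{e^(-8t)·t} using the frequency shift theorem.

L{e^(at)·t^n} = n!/(s-a)^(n+1), so L{e^(-8t)·t} = 1/(s+8)^2

Final answer: 1/(s+8)^2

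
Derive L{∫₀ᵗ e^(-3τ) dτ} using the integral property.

L{∫₀ᵗ f(τ)dτ} = F(s)/s with F(s) = 1/(s+3), so L{∫₀ᵗ e^(-3τ) dτ} = 1/(s(s+3))

Final answer: 1/(s(s+3))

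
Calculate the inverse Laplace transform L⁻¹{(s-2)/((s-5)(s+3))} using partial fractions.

Using partial fractions, f(t) = (3e^(5t) + 5e^(-3t))/8

Final answer: (3e^(5t) + 5e^(-3t))/8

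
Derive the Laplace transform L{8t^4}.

L{8t^4} = 8 · L{t^4} = 8 · 24/s^5 = 192/s^5

Final answer: 192/s^5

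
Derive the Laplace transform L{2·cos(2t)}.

L{cos(ωt)} = s/(s² + ω²), so L{cos(2t)} = s/(s² + 4). Then L{2·cos(2t)} = 2·s/(s² + 4) = 2s/(s² + 4)

Final answer: 2s/(s² + 4)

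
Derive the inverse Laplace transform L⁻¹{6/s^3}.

L⁻¹{n!/s^(n+1)} = t^n with n=2. So L⁻¹{2/s^3} = t^2, and L⁻¹{6/s^3} = (6/2)·t^2 = 3·t^2

Final answer: 3·t^2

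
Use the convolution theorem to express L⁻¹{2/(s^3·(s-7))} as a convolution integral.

2/(s^3·(s-7)) = (2/s^3)·(1/(s-7)) = L{t^2}·L{e^(7t)}. So f(t) = t^2*e^(7t) = ∫₀ᵗ τ^2·e^(7(t-τ)) dτ

Final answer: ∫₀ᵗ τ^2·e^(7(t-τ)) dτ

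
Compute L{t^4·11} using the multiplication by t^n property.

L{11} = 11/s. d^1/ds^1[1/s] = -1/s². d^2/ds^2[1/s] = 2/s^3. d^3/ds^3[1/s] = -6/s^4. d^4/ds^4[1/s] = 24/s^5. So L{t^4} = (-1)^{4}·24/s^5 = 24/s^5. Then L{t^4·11} = 11·24/s^5 = 264/s^5

Final answer: 264/s^5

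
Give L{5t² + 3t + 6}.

L{5t² + 3t + 6} = 5·2/s³ + 3/s² + 6/s = 10/s³ + 3/s² + 6/s

Final answer: 10/s³ + 3/s² + 6/s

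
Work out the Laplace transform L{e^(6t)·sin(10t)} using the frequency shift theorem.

Frequency shift: L{e^(at)f(t)} = F(s-a). L{e^(6t)·sin(10t)} = 10/((s-6)² + 100)

Final answer: 10/((s-6)² + 100)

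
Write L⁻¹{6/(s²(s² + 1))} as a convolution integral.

6/(s²(s² + 1)) = (1/s²)·(6/(s² + 1)) = L{t}·L{6·sin(t)}. So f(t) = t*(6·sin(t)) = ∫₀ᵗ 6τ·sin((t-τ)) dτ

Final answer: ∫₀ᵗ 6τ·sin((t-τ)) dτ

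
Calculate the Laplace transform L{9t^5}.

L{9t^5} = 9 · L{t^5} = 9 · 120/s^6 = 1080/s^6

Final answer: 1080/s^6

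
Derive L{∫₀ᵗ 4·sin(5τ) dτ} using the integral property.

L{∫₀ᵗ f(τ)dτ} = F(s)/s with F(s) = 20/(s² + 25), so the result is (20/(s² + 25))/s = 20/(s(s² + 25))

Final answer: 20/(s(s² + 25))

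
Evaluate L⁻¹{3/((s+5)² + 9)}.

Form: b/((s-a)² + b²) → e^(at)sin(bt). With a=-5, b=3

Final answer: e^(-5t)·sin(3t)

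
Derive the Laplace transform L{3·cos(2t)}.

L{cos(ωt)} = s/(s² + ω²), so L{cos(2t)} = s/(s² + 4). Then L{3·cos(2t)} = 3·s/(s² + 4) = 3s/(s² + 4)

Final answer: 3s/(s² + 4)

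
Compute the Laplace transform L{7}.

L{7} = 7 · L{1} = 7/s

Final answer: 7/s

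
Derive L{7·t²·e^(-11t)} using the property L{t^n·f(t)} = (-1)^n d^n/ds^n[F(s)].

L{e^(-11t)} = 1/(s+11). d/ds[1/(s+11)] = -1/(s+11)². d²/ds²[1/(s+11)] = 2/(s+11)³. So L{t²·e^(-11t)} = (-1)² · 2/(s+11)³ = 2/(s+11)³. Then L{7·t²·e^(-11t)} = 7·2/(s+11)³ = 14/(s+11)³

Final answer: 14/(s+11)³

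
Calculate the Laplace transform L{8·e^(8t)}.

L{e^(at)} = 1/(s-a), so L{e^(8t)} = 1/(s-8). Then L{8·e^(8t)} = 8/(s-8)

Final answer: 8/(s-8)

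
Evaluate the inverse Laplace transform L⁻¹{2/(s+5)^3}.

L⁻¹{n!/(s-a)^(n+1)} = t^n·e^(at) with n=2, a=-5. So L⁻¹{2/(s+5)^3} = t^2·e^(-5t)

Final answer: t^2·e^(-5t)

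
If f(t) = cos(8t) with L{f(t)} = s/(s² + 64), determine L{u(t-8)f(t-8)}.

Time shift theorem: L{u(t-a)f(t-a)} = e^(-as)F(s). Here a=8, F(s) = s/(s² + 64), so L{u(t-8)f(t-8)} = e^(-8s)·s/(s² + 64)

Final answer: e^(-8s)·s/(s² + 64)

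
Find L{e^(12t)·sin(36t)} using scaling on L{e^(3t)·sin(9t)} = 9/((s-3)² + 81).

Scaling with a=4: L{e^(12t)·sin(36t)} = (1/4) · 9/((s/4-3)² + 81). Simplifying: 36/((s-12)² + 1296)

Final answer: 36/((s-12)² + 1296)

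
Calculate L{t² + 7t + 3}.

L{t² + 7t + 3} = 2/s³ + 7/s² + 3/s = 2/s³ + 7/s² + 3/s

Final answer: 2/s³ + 7/s² + 3/s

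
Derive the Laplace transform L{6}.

L{6} = 6 · L{1} = 6/s

Final answer: 6/s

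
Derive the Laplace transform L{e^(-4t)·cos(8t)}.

L{e^(at)·cos(ωt)} = (s-a)/((s-a)² + ω²), so L{e^(-4t)·cos(8t)} = (s+4)/((s+4)² + 64)

Final answer: (s+4)/((s+4)² + 64)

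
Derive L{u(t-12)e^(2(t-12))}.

u(t-a)f(t-a) with f(t)=e^(2t). L{e^(2t)} = 1/(s-2). By time shift: e^(-12s)/(s-2)

Final answer: e^(-12s)/(s-2)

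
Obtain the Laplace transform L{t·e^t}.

L{t^n·e^(at)} = n!/(s-a)^(n+1), so L{t·e^t} = 1/(s-1)^2

Final answer: 1/(s-1)^2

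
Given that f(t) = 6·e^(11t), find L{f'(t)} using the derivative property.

f(0) = 6, F(s) = 6/(s-11). L{f'(t)} = s·F(s) - f(0) = 6s/(s-11) - 6 = (6s - 6(s-11))/(s-11) = 66/(s-11)

Final answer: 66/(s-11)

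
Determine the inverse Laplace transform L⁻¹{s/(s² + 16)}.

L⁻¹{s/(s² + 16)} = cos(4t)

Final answer: cos(4t)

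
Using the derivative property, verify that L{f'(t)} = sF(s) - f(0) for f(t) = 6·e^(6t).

f'(t) = 36e^(6t). Direct: L{f'(t)} = 36/(s-6). Property: s·6/(s-6) - 6 = (6s - 6(s-6))/(s-6) = 36/(s-6). ✓

Final answer: 36/(s-6)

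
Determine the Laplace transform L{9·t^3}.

L{t^n} = n!/s^(n+1), so L{t^3} = 6/s^4. Then L{9·t^3} = 9·6/s^4 = 54/s^4

Final answer: 54/s^4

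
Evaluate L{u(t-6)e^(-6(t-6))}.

u(t-a)f(t-a) with f(t)=e^(-6t). L{e^(-6t)} = 1/(s+6). By time shift: e^(-6s)/(s+6)

Final answer: e^(-6s)/(s+6)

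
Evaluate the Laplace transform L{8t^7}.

L{8t^7} = 8 · L{t^7} = 8 · 5040/s^8 = 40320/s^8

Final answer: 40320/s^8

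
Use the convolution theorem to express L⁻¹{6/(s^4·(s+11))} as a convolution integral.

6/(s^4·(s+11)) = (6/s^4)·(1/(s+11)) = L{t^3}·L{e^(-11t)}. So f(t) = t^3*e^(-11t) = ∫₀ᵗ τ^3·e^(-11(t-τ)) dτ

Final answer: ∫₀ᵗ τ^3·e^(-11(t-τ)) dτ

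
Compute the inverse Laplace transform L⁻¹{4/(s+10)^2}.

L⁻¹{n!/(s-a)^(n+1)} = t^n·e^(at) with n=1, a=-10. So L⁻¹{1/(s+10)^2} = t·e^(-10t), and L⁻¹{4/(s+10)^2} = (4/1)·t·e^(-10t) = 4·t·e^(-10t)

Final answer: 4·t·e^(-10t)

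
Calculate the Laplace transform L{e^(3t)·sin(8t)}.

L{e^(at)·sin(ωt)} = ω/((s-a)² + ω²), so L{e^(3t)·sin(8t)} = 8/((s-3)² + 64)

Final answer: 8/((s-3)² + 64)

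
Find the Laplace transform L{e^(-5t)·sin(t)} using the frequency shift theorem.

Frequency shift: L{e^(at)f(t)} = F(s-a). L{e^(-5t)·sin(t)} = 1/((s+5)² + 1)

Final answer: 1/((s+5)² + 1)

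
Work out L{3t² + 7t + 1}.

L{3t² + 7t + 1} = 3·2/s³ + 7/s² + 1/s = 6/s³ + 7/s² + 1/s

Final answer: 6/s³ + 7/s² + 1/s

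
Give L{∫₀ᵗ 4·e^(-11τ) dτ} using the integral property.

L{∫₀ᵗ f(τ)dτ} = F(s)/s with F(s) = 4/(s+11), so L{∫₀ᵗ 4·e^(-11τ) dτ} = 4/(s(s+11))

Final answer: 4/(s(s+11))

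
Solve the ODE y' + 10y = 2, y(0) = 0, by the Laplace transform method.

sY + 10Y = 2/s. Y = 2/(s(s+10)). Partial fractions: Y = 1/5/s - 1/5/(s+10)

Final answer: y(t) = 1/5(1 - e^(-10t))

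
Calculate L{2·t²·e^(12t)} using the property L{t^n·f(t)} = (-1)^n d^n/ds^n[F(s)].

L{e^(12t)} = 1/(s-12). d/ds[1/(s-12)] = -1/(s-12)². d²/ds²[1/(s-12)] = 2/(s-12)³. So L{t²·e^(12t)} = (-1)² · 2/(s-12)³ = 2/(s-12)³. Then L{2·t²·e^(12t)} = 2·2/(s-12)³ = 4/(s-12)³

Final answer: 4/(s-12)³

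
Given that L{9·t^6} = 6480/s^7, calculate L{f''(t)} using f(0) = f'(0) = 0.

L{f''(t)} = s²F(s) - sf(0) - f'(0) = s²·6480/s^7 - 0 - 0 = 6480/s^5

Final answer: 6480/s^5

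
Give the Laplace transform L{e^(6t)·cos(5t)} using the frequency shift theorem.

Frequency shift: L{e^(at)f(t)} = F(s-a). L{e^(6t)·cos(5t)} = (s-6)/((s-6)² + 25)

Final answer: (s-6)/((s-6)² + 25)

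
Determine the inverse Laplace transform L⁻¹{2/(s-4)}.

L⁻¹{1/(s-a)} = e^(at), so L⁻¹{1/(s-4)} = e^(4t), and L⁻¹{2/(s-4)} = 2·e^(4t)

Final answer: 2·e^(4t)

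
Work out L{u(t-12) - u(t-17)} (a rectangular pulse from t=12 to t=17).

L{u(t-a)} = e^(-as)/s. L{u(t-12) - u(t-17)} = (e^(-12s) - e^(-17s))/s

Final answer: (e^(-12s) - e^(-17s))/s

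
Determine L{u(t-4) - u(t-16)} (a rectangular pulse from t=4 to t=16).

L{u(t-a)} = e^(-as)/s. L{u(t-4) - u(t-16)} = (e^(-4s) - e^(-16s))/s

Final answer: (e^(-4s) - e^(-16s))/s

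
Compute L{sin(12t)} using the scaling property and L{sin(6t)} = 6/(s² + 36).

Using L{f(at)} = (1/a)F(s/a) with a=2: L{sin(12t)} = (1/2) · 6/((s/2)² + 36) = (1/2) · 6·4/(s² + 144) = 12/(s² + 144)

Final answer: 12/(s² + 144)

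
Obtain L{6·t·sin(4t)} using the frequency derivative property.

L{sin(4t)} = 4/(s² + 16). By L{t·f(t)} = -F'(s): -d/ds[4/(s² + 16)] = -(4)·(-2s)/(s² + 16)² = 8s/(s² + 16)². Then L{6·t·sin(4t)} = 6·8s/(s² + 16)² = 48s/(s² + 16)²

Final answer: 48s/(s² + 16)²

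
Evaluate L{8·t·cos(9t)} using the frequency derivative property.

L{cos(9t)} = s/(s² + 81). Derivative: d/ds[s/(s² + 81)] = [(s² + 81) - s·2s]/(s² + 81)² = (81 - s²)/(s² + 81)². So L{t·cos(9t)} = -F'(s) = (s² - 81)/(s² + 81)². Then L{8·t·cos(9t)} = 8·(s² - 81)/(s² + 81)²

Final answer: 8·(s² - 81)/(s² + 81)²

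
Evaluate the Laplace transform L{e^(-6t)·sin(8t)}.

L{e^(at)·sin(ωt)} = ω/((s-a)² + ω²), so L{e^(-6t)·sin(8t)} = 8/((s+6)² + 64)

Final answer: 8/((s+6)² + 64)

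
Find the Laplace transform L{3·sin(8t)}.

L{sin(ωt)} = ω/(s² + ω²), so L{sin(8t)} = 8/(s² + 64). Then L{3·sin(8t)} = 3·8/(s² + 64) = 24/(s² + 64)

Final answer: 24/(s² + 64)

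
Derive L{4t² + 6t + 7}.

L{4t² + 6t + 7} = 4·2/s³ + 6/s² + 7/s = 8/s³ + 6/s² + 7/s

Final answer: 8/s³ + 6/s² + 7/s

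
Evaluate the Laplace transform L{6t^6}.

L{6t^6} = 6 · L{t^6} = 6 · 720/s^7 = 4320/s^7

Final answer: 4320/s^7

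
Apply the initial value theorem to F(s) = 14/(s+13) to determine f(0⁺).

f(0⁺) = lim_{s→∞} s·14/(s+13) = lim_{s→∞} 14s/(s+13) = 14

Final answer: 14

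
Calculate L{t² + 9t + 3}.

L{t² + 9t + 3} = 2/s³ + 9/s² + 3/s = 2/s³ + 9/s² + 3/s

Final answer: 2/s³ + 9/s² + 3/s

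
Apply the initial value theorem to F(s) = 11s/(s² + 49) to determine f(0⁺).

f(0⁺) = lim_{s→∞} s·11s/(s² + 49) = lim_{s→∞} 11s²/(s² + 49) = 11

Final answer: 11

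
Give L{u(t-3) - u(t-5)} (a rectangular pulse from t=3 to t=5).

L{u(t-a)} = e^(-as)/s. L{u(t-3) - u(t-5)} = (e^(-3s) - e^(-5s))/s

Final answer: (e^(-3s) - e^(-5s))/s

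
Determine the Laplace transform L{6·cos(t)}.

L{cos(ωt)} = s/(s² + ω²), so L{cos(t)} = s/(s² + 1). Then L{6·cos(t)} = 6·s/(s² + 1) = 6s/(s² + 1)

Final answer: 6s/(s² + 1)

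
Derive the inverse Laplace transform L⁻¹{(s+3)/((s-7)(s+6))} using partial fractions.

Using partial fractions, f(t) = (10e^(7t) + 3e^(-6t))/13

Final answer: (10e^(7t) + 3e^(-6t))/13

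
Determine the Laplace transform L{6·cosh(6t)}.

L{cosh(ωt)} = s/(s² - ω²), so L{cosh(6t)} = s/(s² - 36). Then L{6·cosh(6t)} = 6·s/(s² - 36) = 6s/(s² - 36)

Final answer: 6s/(s² - 36)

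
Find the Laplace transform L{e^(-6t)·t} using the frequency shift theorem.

L{e^(at)·t^n} = n!/(s-a)^(n+1), so L{e^(-6t)·t} = 1/(s+6)^2

Final answer: 1/(s+6)^2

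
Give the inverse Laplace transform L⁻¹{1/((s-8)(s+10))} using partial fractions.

Decompose: A/(s-8) + B/(s+10). A = 1/18, B = -1/18. f(t) = (e^(8t) - e^(-10t))/18

Final answer: (e^(8t) - e^(-10t))/18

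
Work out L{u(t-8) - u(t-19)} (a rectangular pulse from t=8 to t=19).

L{u(t-a)} = e^(-as)/s. L{u(t-8) - u(t-19)} = (e^(-8s) - e^(-19s))/s

Final answer: (e^(-8s) - e^(-19s))/s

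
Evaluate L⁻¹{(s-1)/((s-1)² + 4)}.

Using frequency shift: L⁻¹{(s-a)/((s-a)² + b²)} = e^(at)cos(bt). Here a=1, b=2

Final answer: e^t·cos(2t)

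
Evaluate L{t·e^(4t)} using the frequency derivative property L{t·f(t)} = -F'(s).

L{e^(4t)} = 1/(s-4). By frequency derivative: L{t·e^(4t)} = -d/ds[1/(s-4)] = -(-1)/(s-4)² = 1/(s-4)²

Final answer: 1/(s-4)²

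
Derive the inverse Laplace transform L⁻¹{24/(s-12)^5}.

L⁻¹{n!/(s-a)^(n+1)} = t^n·e^(at), so L⁻¹{24/(s-12)^5} = t^4·e^(12t)

Final answer: t^4·e^(12t)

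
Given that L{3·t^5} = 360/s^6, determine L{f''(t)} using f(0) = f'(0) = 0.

L{f''(t)} = s²F(s) - sf(0) - f'(0) = s²·360/s^6 - 0 - 0 = 360/s^4

Final answer: 360/s^4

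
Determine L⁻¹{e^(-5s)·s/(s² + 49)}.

L⁻¹{s/(s² + 49)} = cos(7t). By the time shift theorem, L⁻¹{e^(-as)F(s)} = u(t-a)f(t-a) with a=5, so L⁻¹{e^(-5s)·s/(s² + 49)} = u(t-5)·cos(7(t-5))

Final answer: u(t-5)·cos(7(t-5))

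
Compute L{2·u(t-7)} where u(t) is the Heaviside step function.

L{u(t-a)} = e^(-as)/s. Here a=7, so L{u(t-7)} = e^(-7s)/s, and L{2·u(t-7)} = 2·e^(-7s)/s

Final answer: 2·e^(-7s)/s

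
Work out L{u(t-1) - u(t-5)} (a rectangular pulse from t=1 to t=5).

L{u(t-a)} = e^(-as)/s. L{u(t-1) - u(t-5)} = (e^(-s) - e^(-5s))/s

Final answer: (e^(-s) - e^(-5s))/s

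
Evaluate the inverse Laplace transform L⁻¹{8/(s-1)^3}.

L⁻¹{n!/(s-a)^(n+1)} = t^n·e^(at) with n=2, a=1. So L⁻¹{2/(s-1)^3} = t^2·e^t, and L⁻¹{8/(s-1)^3} = (8/2)·t^2·e^t = 4·t^2·e^t

Final answer: 4·t^2·e^t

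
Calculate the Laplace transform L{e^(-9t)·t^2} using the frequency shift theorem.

L{e^(at)·t^n} = n!/(s-a)^(n+1), so L{e^(-9t)·t^2} = 2/(s+9)^3

Final answer: 2/(s+9)^3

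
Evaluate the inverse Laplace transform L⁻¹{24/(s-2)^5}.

L⁻¹{n!/(s-a)^(n+1)} = t^n·e^(at), so L⁻¹{24/(s-2)^5} = t^4·e^(2t)

Final answer: t^4·e^(2t)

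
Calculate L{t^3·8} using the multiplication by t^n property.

L{8} = 8/s. d^1/ds^1[1/s] = -1/s². d^2/ds^2[1/s] = 2/s^3. d^3/ds^3[1/s] = -6/s^4. So L{t^3} = (-1)^{3}·-6/s^4 = 6/s^4. Then L{t^3·8} = 8·6/s^4 = 48/s^4

Final answer: 48/s^4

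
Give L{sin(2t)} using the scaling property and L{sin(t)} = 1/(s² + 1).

Using L{f(at)} = (1/a)F(s/a) with a=2: L{sin(2t)} = (1/2) · 1/((s/2)² + 1) = (1/2) · 1·4/(s² + 4) = 2/(s² + 4)

Final answer: 2/(s² + 4)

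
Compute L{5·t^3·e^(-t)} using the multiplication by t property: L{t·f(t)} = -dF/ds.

Using L{t^n·e^(at)} = n!/(s-a)^(n+1), L{t^3·e^(-t)} = 6/(s+1)^4, so L{5·t^3·e^(-t)} = 5·6/(s+1)^4 = 30/(s+1)^4

Final answer: 30/(s+1)^4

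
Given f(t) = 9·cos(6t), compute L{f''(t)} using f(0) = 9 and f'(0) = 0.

F(s) = 9s/(s² + 36). L{f''(t)} = s²F(s) - sf(0) - f'(0) = 9s³/(s² + 36) - 9s = (9s³ - 9s(s² + 36))/(s² + 36) = -324s/(s² + 36)

Final answer: -324s/(s² + 36)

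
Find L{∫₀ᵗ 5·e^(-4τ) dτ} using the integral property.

L{∫₀ᵗ f(τ)dτ} = F(s)/s with F(s) = 5/(s+4), so L{∫₀ᵗ 5·e^(-4τ) dτ} = 5/(s(s+4))

Final answer: 5/(s(s+4))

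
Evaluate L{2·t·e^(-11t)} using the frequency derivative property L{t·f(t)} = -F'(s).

L{e^(-11t)} = 1/(s+11). By frequency derivative: L{t·e^(-11t)} = -d/ds[1/(s+11)] = -(-1)/(s+11)² = 1/(s+11)². Then L{2·t·e^(-11t)} = 2·1/(s+11)² = 2/(s+11)²

Final answer: 2/(s+11)²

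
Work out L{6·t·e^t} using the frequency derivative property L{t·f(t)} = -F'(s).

L{e^t} = 1/(s-1). By frequency derivative: L{t·e^t} = -d/ds[1/(s-1)] = -(-1)/(s-1)² = 1/(s-1)². Then L{6·t·e^t} = 6·1/(s-1)² = 6/(s-1)²

Final answer: 6/(s-1)²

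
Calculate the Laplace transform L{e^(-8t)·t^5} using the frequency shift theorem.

L{e^(at)·t^n} = n!/(s-a)^(n+1), so L{e^(-8t)·t^5} = 120/(s+8)^6

Final answer: 120/(s+8)^6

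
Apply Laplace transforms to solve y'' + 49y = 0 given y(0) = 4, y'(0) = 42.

L{y''} + 49L{y} = 0. s²Y - 4s - 42 + 49Y = 0. Y(s² + 49) = 4s + 42. Y = (4s + 42)/(s² + 49). Inverting: y(t) = 4cos(7t) + 6sin(7t)

Final answer: y(t) = 4cos(7t) + 6sin(7t)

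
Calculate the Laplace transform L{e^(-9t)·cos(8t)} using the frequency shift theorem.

Frequency shift: L{e^(at)f(t)} = F(s-a). L{e^(-9t)·cos(8t)} = (s+9)/((s+9)² + 64)

Final answer: (s+9)/((s+9)² + 64)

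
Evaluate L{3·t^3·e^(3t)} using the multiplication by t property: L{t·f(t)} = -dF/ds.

Using L{t^n·e^(at)} = n!/(s-a)^(n+1), L{t^3·e^(3t)} = 6/(s-3)^4, so L{3·t^3·e^(3t)} = 3·6/(s-3)^4 = 18/(s-3)^4

Final answer: 18/(s-3)^4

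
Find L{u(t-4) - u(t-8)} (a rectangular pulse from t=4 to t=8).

L{u(t-a)} = e^(-as)/s. L{u(t-4) - u(t-8)} = (e^(-4s) - e^(-8s))/s

Final answer: (e^(-4s) - e^(-8s))/s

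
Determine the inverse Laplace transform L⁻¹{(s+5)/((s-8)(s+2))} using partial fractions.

Using partial fractions, f(t) = (13e^(8t) - 3e^(-2t))/10

Final answer: (13e^(8t) - 3e^(-2t))/10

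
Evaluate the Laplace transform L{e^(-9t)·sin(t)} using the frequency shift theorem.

Frequency shift: L{e^(at)f(t)} = F(s-a). L{e^(-9t)·sin(t)} = 1/((s+9)² + 1)

Final answer: 1/((s+9)² + 1)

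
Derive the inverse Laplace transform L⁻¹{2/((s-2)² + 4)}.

Using frequency shift, L⁻¹{2/((s-2)² + 4)} = e^(2t)·sin(2t)

Final answer: e^(2t)·sin(2t)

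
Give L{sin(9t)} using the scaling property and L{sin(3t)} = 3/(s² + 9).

Using L{f(at)} = (1/a)F(s/a) with a=3: L{sin(9t)} = (1/3) · 3/((s/3)² + 9) = (1/3) · 3·9/(s² + 81) = 9/(s² + 81)

Final answer: 9/(s² + 81)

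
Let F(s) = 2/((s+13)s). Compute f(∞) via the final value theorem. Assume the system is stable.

f(∞) = lim_{s→0} sF(s) = lim_{s→0} 2/(s+13) = 2/13

Final answer: 2/13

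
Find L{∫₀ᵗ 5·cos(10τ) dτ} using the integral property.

L{∫₀ᵗ f(τ)dτ} = F(s)/s with F(s) = 5s/(s² + 100), so the result is (5s/(s² + 100))/s = 5/(s² + 100)

Final answer: 5/(s² + 100)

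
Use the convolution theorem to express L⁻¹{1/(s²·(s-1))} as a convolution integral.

1/(s²·(s-1)) = (1/s^2)·(1/(s-1)) = L{t}·L{e^t}. So f(t) = t*e^t = ∫₀ᵗ τ·e^(t-τ) dτ

Final answer: ∫₀ᵗ τ·e^(t-τ) dτ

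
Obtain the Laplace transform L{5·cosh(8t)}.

L{cosh(ωt)} = s/(s² - ω²), so L{cosh(8t)} = s/(s² - 64). Then L{5·cosh(8t)} = 5·s/(s² - 64) = 5s/(s² - 64)

Final answer: 5s/(s² - 64)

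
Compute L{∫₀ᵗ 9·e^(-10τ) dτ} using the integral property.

L{∫₀ᵗ f(τ)dτ} = F(s)/s with F(s) = 9/(s+10), so L{∫₀ᵗ 9·e^(-10τ) dτ} = 9/(s(s+10))

Final answer: 9/(s(s+10))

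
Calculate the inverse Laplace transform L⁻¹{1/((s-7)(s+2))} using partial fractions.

Decompose: A/(s-7) + B/(s+2). A = 1/9, B = -1/9. f(t) = (e^(7t) - e^(-2t))/9

Final answer: (e^(7t) - e^(-2t))/9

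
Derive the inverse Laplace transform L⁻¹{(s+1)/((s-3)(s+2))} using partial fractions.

Using partial fractions, f(t) = (4e^(3t) + e^(-2t))/5

Final answer: (4e^(3t) + e^(-2t))/5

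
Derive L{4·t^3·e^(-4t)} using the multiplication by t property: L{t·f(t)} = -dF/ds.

Using L{t^n·e^(at)} = n!/(s-a)^(n+1), L{t^3·e^(-4t)} = 6/(s+4)^4, so L{4·t^3·e^(-4t)} = 4·6/(s+4)^4 = 24/(s+4)^4

Final answer: 24/(s+4)^4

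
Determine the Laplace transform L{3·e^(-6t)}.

L{e^(at)} = 1/(s-a), so L{e^(-6t)} = 1/(s+6). Then L{3·e^(-6t)} = 3/(s+6)

Final answer: 3/(s+6)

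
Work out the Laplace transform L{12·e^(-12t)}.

L{e^(at)} = 1/(s-a), so L{e^(-12t)} = 1/(s+12). Then L{12·e^(-12t)} = 12/(s+12)

Final answer: 12/(s+12)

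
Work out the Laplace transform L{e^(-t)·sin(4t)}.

L{e^(at)·sin(ωt)} = ω/((s-a)² + ω²), so L{e^(-t)·sin(4t)} = 4/((s+1)² + 16)

Final answer: 4/((s+1)² + 16)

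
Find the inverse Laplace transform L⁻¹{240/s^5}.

L⁻¹{n!/s^(n+1)} = t^n with n=4. So L⁻¹{24/s^5} = t^4, and L⁻¹{240/s^5} = (240/24)·t^4 = 10·t^4

Final answer: 10·t^4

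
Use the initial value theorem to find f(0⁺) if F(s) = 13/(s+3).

f(0⁺) = lim_{s→∞} s·13/(s+3) = lim_{s→∞} 13s/(s+3) = 13

Final answer: 13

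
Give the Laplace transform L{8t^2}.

L{8t^2} = 8 · L{t^2} = 8 · 2/s^3 = 16/s^3

Final answer: 16/s^3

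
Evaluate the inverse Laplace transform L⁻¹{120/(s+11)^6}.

L⁻¹{n!/(s-a)^(n+1)} = t^n·e^(at), so L⁻¹{120/(s+11)^6} = t^5·e^(-11t)

Final answer: t^5·e^(-11t)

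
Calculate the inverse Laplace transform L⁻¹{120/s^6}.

L⁻¹{n!/s^(n+1)} = t^n with n=5. So L⁻¹{120/s^6} = t^5

Final answer: t^5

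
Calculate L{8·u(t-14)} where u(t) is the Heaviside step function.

L{u(t-a)} = e^(-as)/s. Here a=14, so L{u(t-14)} = e^(-14s)/s, and L{8·u(t-14)} = 8·e^(-14s)/s

Final answer: 8·e^(-14s)/s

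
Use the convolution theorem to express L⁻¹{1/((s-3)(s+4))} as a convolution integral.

1/((s-3)(s+4)) = (1/(s-3))·(1/(s+4)) = L{e^(3t)}·L{e^(-4t)}. So f(t) = e^(3t)*e^(-4t) = ∫₀ᵗ e^(3τ)·e^(-4(t-τ)) dτ

Final answer: ∫₀ᵗ e^(3τ)·e^(-4(t-τ)) dτ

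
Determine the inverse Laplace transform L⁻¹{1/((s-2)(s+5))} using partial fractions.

Decompose: A/(s-2) + B/(s+5). A = 1/7, B = -1/7. f(t) = (e^(2t) - e^(-5t))/7

Final answer: (e^(2t) - e^(-5t))/7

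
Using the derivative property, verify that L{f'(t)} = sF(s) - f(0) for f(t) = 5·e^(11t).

f'(t) = 55e^(11t). Direct: L{f'(t)} = 55/(s-11). Property: s·5/(s-11) - 5 = (5s - 5(s-11))/(s-11) = 55/(s-11). ✓

Final answer: 55/(s-11)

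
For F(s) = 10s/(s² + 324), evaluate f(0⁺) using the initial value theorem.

f(0⁺) = lim_{s→∞} s·10s/(s² + 324) = lim_{s→∞} 10s²/(s² + 324) = 10

Final answer: 10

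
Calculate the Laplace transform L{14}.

L{14} = 14 · L{1} = 14/s

Final answer: 14/s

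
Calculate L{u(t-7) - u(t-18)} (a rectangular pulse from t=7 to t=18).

L{u(t-a)} = e^(-as)/s. L{u(t-7) - u(t-18)} = (e^(-7s) - e^(-18s))/s

Final answer: (e^(-7s) - e^(-18s))/s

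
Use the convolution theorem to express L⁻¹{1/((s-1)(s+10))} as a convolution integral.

1/((s-1)(s+10)) = (1/(s-1))·(1/(s+10)) = L{e^t}·L{e^(-10t)}. So f(t) = e^t*e^(-10t) = ∫₀ᵗ e^(τ)·e^(-10(t-τ)) dτ

Final answer: ∫₀ᵗ e^(τ)·e^(-10(t-τ)) dτ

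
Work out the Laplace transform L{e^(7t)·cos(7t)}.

L{e^(at)·cos(ωt)} = (s-a)/((s-a)² + ω²), so L{e^(7t)·cos(7t)} = (s-7)/((s-7)² + 49)

Final answer: (s-7)/((s-7)² + 49)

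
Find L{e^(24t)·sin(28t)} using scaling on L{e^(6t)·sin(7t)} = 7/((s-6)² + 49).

Scaling with a=4: L{e^(24t)·sin(28t)} = (1/4) · 7/((s/4-6)² + 49). Simplifying: 28/((s-24)² + 784)

Final answer: 28/((s-24)² + 784)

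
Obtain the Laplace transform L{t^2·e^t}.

L{t^n·e^(at)} = n!/(s-a)^(n+1), so L{t^2·e^t} = 2/(s-1)^3

Final answer: 2/(s-1)^3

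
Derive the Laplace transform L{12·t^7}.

L{t^n} = n!/s^(n+1), so L{t^7} = 5040/s^8. Then L{12·t^7} = 12·5040/s^8 = 60480/s^8

Final answer: 60480/s^8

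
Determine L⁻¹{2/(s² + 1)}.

This is the form c·a/(s² + a²) with a = 1, c = 2. L⁻¹ = 2·sin(t)

Final answer: 2·sin(t)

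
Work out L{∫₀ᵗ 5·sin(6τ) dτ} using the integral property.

L{∫₀ᵗ f(τ)dτ} = F(s)/s with F(s) = 30/(s² + 36), so the result is (30/(s² + 36))/s = 30/(s(s² + 36))

Final answer: 30/(s(s² + 36))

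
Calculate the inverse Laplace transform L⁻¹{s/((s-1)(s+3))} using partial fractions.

Using partial fractions, f(t) = (e^t + 3e^(-3t))/4

Final answer: (e^t + 3e^(-3t))/4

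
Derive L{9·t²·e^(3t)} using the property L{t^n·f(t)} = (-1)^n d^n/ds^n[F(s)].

L{e^(3t)} = 1/(s-3). d/ds[1/(s-3)] = -1/(s-3)². d²/ds²[1/(s-3)] = 2/(s-3)³. So L{t²·e^(3t)} = (-1)² · 2/(s-3)³ = 2/(s-3)³. Then L{9·t²·e^(3t)} = 9·2/(s-3)³ = 18/(s-3)³

Final answer: 18/(s-3)³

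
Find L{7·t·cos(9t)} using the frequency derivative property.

L{cos(9t)} = s/(s² + 81). Derivative: d/ds[s/(s² + 81)] = [(s² + 81) - s·2s]/(s² + 81)² = (81 - s²)/(s² + 81)². So L{t·cos(9t)} = -F'(s) = (s² - 81)/(s² + 81)². Then L{7·t·cos(9t)} = 7·(s² - 81)/(s² + 81)²

Final answer: 7·(s² - 81)/(s² + 81)²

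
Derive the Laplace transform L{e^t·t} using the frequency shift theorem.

L{e^(at)·t^n} = n!/(s-a)^(n+1), so L{e^t·t} = 1/(s-1)^2

Final answer: 1/(s-1)^2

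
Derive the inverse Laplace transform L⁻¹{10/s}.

L⁻¹{c/s} = c, so L⁻¹{10/s} = 10

Final answer: 10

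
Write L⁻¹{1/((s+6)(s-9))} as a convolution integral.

1/((s+6)(s-9)) = (1/(s+6))·(1/(s-9)) = L{e^(-6t)}·L{e^(9t)}. So f(t) = e^(-6t)*e^(9t) = ∫₀ᵗ e^(-6τ)·e^(9(t-τ)) dτ

Final answer: ∫₀ᵗ e^(-6τ)·e^(9(t-τ)) dτ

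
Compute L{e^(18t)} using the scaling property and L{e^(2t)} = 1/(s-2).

Using L{f(at)} = (1/a)F(s/a) with a=9 and f(t) = e^(2t): L{e^(18t)} = (1/9) · 1/((s/9)-2) = (1/9) · 9/(s-18) = 1/(s-18)

Final answer: 1/(s-18)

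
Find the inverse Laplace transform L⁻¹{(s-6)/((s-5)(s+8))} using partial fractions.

Using partial fractions, f(t) = (-e^(5t) + 14e^(-8t))/13

Final answer: (-e^(5t) + 14e^(-8t))/13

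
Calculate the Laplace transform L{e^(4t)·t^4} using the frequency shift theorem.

L{e^(at)·t^n} = n!/(s-a)^(n+1), so L{e^(4t)·t^4} = 24/(s-4)^5

Final answer: 24/(s-4)^5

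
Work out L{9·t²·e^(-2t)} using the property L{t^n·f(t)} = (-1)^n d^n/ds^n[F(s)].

L{e^(-2t)} = 1/(s+2). d/ds[1/(s+2)] = -1/(s+2)². d²/ds²[1/(s+2)] = 2/(s+2)³. So L{t²·e^(-2t)} = (-1)² · 2/(s+2)³ = 2/(s+2)³. Then L{9·t²·e^(-2t)} = 9·2/(s+2)³ = 18/(s+2)³

Final answer: 18/(s+2)³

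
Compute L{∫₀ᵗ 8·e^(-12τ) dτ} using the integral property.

L{∫₀ᵗ f(τ)dτ} = F(s)/s with F(s) = 8/(s+12), so L{∫₀ᵗ 8·e^(-12τ) dτ} = 8/(s(s+12))

Final answer: 8/(s(s+12))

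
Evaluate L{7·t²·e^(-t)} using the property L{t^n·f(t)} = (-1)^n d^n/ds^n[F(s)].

L{e^(-t)} = 1/(s+1). d/ds[1/(s+1)] = -1/(s+1)². d²/ds²[1/(s+1)] = 2/(s+1)³. So L{t²·e^(-t)} = (-1)² · 2/(s+1)³ = 2/(s+1)³. Then L{7·t²·e^(-t)} = 7·2/(s+1)³ = 14/(s+1)³

Final answer: 14/(s+1)³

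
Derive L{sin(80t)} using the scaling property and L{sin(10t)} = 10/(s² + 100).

Using L{f(at)} = (1/a)F(s/a) with a=8: L{sin(80t)} = (1/8) · 10/((s/8)² + 100) = (1/8) · 10·64/(s² + 6400) = 80/(s² + 6400)

Final answer: 80/(s² + 6400)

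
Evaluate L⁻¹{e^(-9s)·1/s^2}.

L⁻¹{1/s^2} = t. By the time shift theorem, L⁻¹{e^(-as)F(s)} = u(t-a)f(t-a) with a=9, so L⁻¹{e^(-9s)·1/s^2} = u(t-9)·(t-9)

Final answer: u(t-9)·(t-9)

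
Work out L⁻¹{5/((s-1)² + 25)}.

Form: b/((s-a)² + b²) → e^(at)sin(bt). With a=1, b=5

Final answer: e^t·sin(5t)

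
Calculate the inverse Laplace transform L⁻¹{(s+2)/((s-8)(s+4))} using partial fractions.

Using partial fractions, f(t) = (10e^(8t) + 2e^(-4t))/12

Final answer: (10e^(8t) + 2e^(-4t))/12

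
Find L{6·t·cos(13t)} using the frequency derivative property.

L{cos(13t)} = s/(s² + 169). Derivative: d/ds[s/(s² + 169)] = [(s² + 169) - s·2s]/(s² + 169)² = (169 - s²)/(s² + 169)². So L{t·cos(13t)} = -F'(s) = (s² - 169)/(s² + 169)². Then L{6·t·cos(13t)} = 6·(s² - 169)/(s² + 169)²

Final answer: 6·(s² - 169)/(s² + 169)²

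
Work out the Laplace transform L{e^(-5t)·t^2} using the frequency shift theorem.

L{e^(at)·t^n} = n!/(s-a)^(n+1), so L{e^(-5t)·t^2} = 2/(s+5)^3

Final answer: 2/(s+5)^3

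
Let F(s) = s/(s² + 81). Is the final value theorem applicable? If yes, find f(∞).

The final value theorem requires all poles of sF(s) in the left half-plane. sF(s) = s²/(s² + 81) has poles at s = ±9i (imaginary axis). Theorem does NOT apply (oscillatory system).

Final answer: Not applicable (oscillatory)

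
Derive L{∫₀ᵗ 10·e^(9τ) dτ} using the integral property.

L{∫₀ᵗ f(τ)dτ} = F(s)/s with F(s) = 10/(s-9), so L{∫₀ᵗ 10·e^(9τ) dτ} = 10/(s(s-9))

Final answer: 10/(s(s-9))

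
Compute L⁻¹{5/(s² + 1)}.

This is the form c·a/(s² + a²) with a = 1, c = 5. L⁻¹ = 5·sin(t)

Final answer: 5·sin(t)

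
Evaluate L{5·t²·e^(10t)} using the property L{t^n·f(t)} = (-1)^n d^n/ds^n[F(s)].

L{e^(10t)} = 1/(s-10). d/ds[1/(s-10)] = -1/(s-10)². d²/ds²[1/(s-10)] = 2/(s-10)³. So L{t²·e^(10t)} = (-1)² · 2/(s-10)³ = 2/(s-10)³. Then L{5·t²·e^(10t)} = 5·2/(s-10)³ = 10/(s-10)³

Final answer: 10/(s-10)³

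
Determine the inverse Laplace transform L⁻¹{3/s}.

L⁻¹{c/s} = c, so L⁻¹{3/s} = 3

Final answer: 3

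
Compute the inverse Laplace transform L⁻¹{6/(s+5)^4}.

L⁻¹{n!/(s-a)^(n+1)} = t^n·e^(at), so L⁻¹{6/(s+5)^4} = t^3·e^(-5t)

Final answer: t^3·e^(-5t)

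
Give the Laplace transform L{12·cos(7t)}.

L{cos(ωt)} = s/(s² + ω²), so L{cos(7t)} = s/(s² + 49). Then L{12·cos(7t)} = 12·s/(s² + 49) = 12s/(s² + 49)

Final answer: 12s/(s² + 49)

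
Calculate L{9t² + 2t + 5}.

L{9t² + 2t + 5} = 9·2/s³ + 2/s² + 5/s = 18/s³ + 2/s² + 5/s

Final answer: 18/s³ + 2/s² + 5/s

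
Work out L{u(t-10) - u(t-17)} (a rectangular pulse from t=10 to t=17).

L{u(t-a)} = e^(-as)/s. L{u(t-10) - u(t-17)} = (e^(-10s) - e^(-17s))/s

Final answer: (e^(-10s) - e^(-17s))/s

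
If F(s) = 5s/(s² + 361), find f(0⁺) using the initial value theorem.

f(0⁺) = lim_{s→∞} s·5s/(s² + 361) = lim_{s→∞} 5s²/(s² + 361) = 5

Final answer: 5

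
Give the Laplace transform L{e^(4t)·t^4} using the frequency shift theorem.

L{e^(at)·t^n} = n!/(s-a)^(n+1), so L{e^(4t)·t^4} = 24/(s-4)^5

Final answer: 24/(s-4)^5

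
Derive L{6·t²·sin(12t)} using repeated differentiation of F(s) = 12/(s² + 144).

F(s) = 12/(s² + 144). F'(s) = -24s/(s² + 144)². F''(s) = -24(144 - 3s²)/(s² + 144)³ = (72s² - 3456)/(s² + 144)³. So L{t²·sin(12t)} = (-1)² F''(s) = (72s² - 3456)/(s² + 144)³. Then L{6·t²·sin(12t)} = 6·(72s² - 3456)/(s² + 144)³ = (432s² - 20736)/(s² + 144)³

Final answer: (432s² - 20736)/(s² + 144)³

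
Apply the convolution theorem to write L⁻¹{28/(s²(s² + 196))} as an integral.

28/(s²(s² + 196)) = (1/s²)·(28/(s² + 196)) = L{t}·L{2·sin(14t)}. So f(t) = t*(2·sin(14t)) = ∫₀ᵗ 2τ·sin(14(t-τ)) dτ

Final answer: ∫₀ᵗ 2τ·sin(14(t-τ)) dτ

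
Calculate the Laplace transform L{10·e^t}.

L{e^(at)} = 1/(s-a), so L{e^t} = 1/(s-1). Then L{10·e^t} = 10/(s-1)

Final answer: 10/(s-1)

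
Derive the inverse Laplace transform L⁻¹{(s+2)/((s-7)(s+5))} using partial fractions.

Using partial fractions, f(t) = (9e^(7t) + 3e^(-5t))/12

Final answer: (9e^(7t) + 3e^(-5t))/12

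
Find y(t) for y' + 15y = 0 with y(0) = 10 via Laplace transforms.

L{y'} + 15L{y} = 0. sY - 10 + 15Y = 0. Y(s+15) = 10. Y = 10/(s+15)

Final answer: y(t) = 10e^(-15t)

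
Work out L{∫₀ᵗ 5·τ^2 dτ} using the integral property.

L{∫₀ᵗ f(τ)dτ} = F(s)/s with f(t) = 5t^2. F(s) = 10/s^3, so L{∫₀ᵗ 5·τ^2 dτ} = (10/s^3)/s = 10/s^4. (Check: ∫₀ᵗ 5·τ^2 dτ = 5t^3/3.)

Final answer: 10/s^4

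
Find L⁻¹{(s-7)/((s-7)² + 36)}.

Using frequency shift: L⁻¹{(s-a)/((s-a)² + b²)} = e^(at)cos(bt). Here a=7, b=6

Final answer: e^(7t)·cos(6t)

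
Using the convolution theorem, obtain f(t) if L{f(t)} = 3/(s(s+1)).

3/(s(s+1)) = (3/s)·(1/(s+1)) = L{3}·L{e^(-t)}. By convolution, f(t) = 3*e^(-t) = ∫₀ᵗ 3·e^(-τ) dτ = 3·(1 - e^(-t))/1

Final answer: 3·(1 - e^(-t))/1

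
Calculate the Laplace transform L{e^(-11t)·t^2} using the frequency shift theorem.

L{e^(at)·t^n} = n!/(s-a)^(n+1), so L{e^(-11t)·t^2} = 2/(s+11)^3

Final answer: 2/(s+11)^3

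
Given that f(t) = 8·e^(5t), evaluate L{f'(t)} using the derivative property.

f(0) = 8, F(s) = 8/(s-5). L{f'(t)} = s·F(s) - f(0) = 8s/(s-5) - 8 = (8s - 8(s-5))/(s-5) = 40/(s-5)

Final answer: 40/(s-5)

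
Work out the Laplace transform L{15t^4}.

L{15t^4} = 15 · L{t^4} = 15 · 24/s^5 = 360/s^5

Final answer: 360/s^5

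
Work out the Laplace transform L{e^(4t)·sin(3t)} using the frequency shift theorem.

Frequency shift: L{e^(at)f(t)} = F(s-a). L{e^(4t)·sin(3t)} = 3/((s-4)² + 9)

Final answer: 3/((s-4)² + 9)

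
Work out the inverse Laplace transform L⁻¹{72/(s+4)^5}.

L⁻¹{n!/(s-a)^(n+1)} = t^n·e^(at) with n=4, a=-4. So L⁻¹{24/(s+4)^5} = t^4·e^(-4t), and L⁻¹{72/(s+4)^5} = (72/24)·t^4·e^(-4t) = 3·t^4·e^(-4t)

Final answer: 3·t^4·e^(-4t)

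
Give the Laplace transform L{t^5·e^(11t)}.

L{t^n·e^(at)} = n!/(s-a)^(n+1), so L{t^5·e^(11t)} = 120/(s-11)^6

Final answer: 120/(s-11)^6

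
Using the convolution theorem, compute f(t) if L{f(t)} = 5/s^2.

5/s^2 = (5/s)·(1/s) = L{5}·L{1}. By convolution, f(t) = 5*1 = ∫₀ᵗ 5·1 dτ = 5·t

Final answer: 5·t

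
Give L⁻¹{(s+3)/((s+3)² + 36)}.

Using frequency shift: L⁻¹{(s-a)/((s-a)² + b²)} = e^(at)cos(bt). Here a=-3, b=6

Final answer: e^(-3t)·cos(6t)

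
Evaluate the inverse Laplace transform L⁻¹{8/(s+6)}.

L⁻¹{1/(s-a)} = e^(at), so L⁻¹{1/(s+6)} = e^(-6t), and L⁻¹{8/(s+6)} = 8·e^(-6t)

Final answer: 8·e^(-6t)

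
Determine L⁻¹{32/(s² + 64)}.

This is the form c·a/(s² + a²) with a = 8, c = 4. L⁻¹ = 4·sin(8t)

Final answer: 4·sin(8t)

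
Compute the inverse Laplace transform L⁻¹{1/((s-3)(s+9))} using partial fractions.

Decompose: A/(s-3) + B/(s+9). A = 1/12, B = -1/12. f(t) = (e^(3t) - e^(-9t))/12

Final answer: (e^(3t) - e^(-9t))/12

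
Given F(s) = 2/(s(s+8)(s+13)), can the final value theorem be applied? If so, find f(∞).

Poles of sF(s) = 2/((s+8)(s+13)) are at s = -8 and s = -13, both in the left half-plane. Theorem applies. f(∞) = lim_{s→0} sF(s) = 2/(8·13) = 1/52

Final answer: 1/52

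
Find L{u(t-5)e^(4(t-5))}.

u(t-a)f(t-a) with f(t)=e^(4t). L{e^(4t)} = 1/(s-4). By time shift: e^(-5s)/(s-4)

Final answer: e^(-5s)/(s-4)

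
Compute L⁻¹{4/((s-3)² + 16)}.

Form: b/((s-a)² + b²) → e^(at)sin(bt). With a=3, b=4

Final answer: e^(3t)·sin(4t)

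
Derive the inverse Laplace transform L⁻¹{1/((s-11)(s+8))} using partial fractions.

Decompose: A/(s-11) + B/(s+8). A = 1/19, B = -1/19. f(t) = (e^(11t) - e^(-8t))/19

Final answer: (e^(11t) - e^(-8t))/19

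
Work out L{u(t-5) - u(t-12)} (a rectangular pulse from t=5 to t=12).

L{u(t-a)} = e^(-as)/s. L{u(t-5) - u(t-12)} = (e^(-5s) - e^(-12s))/s

Final answer: (e^(-5s) - e^(-12s))/s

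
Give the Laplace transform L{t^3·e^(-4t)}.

L{t^n·e^(at)} = n!/(s-a)^(n+1), so L{t^3·e^(-4t)} = 6/(s+4)^4

Final answer: 6/(s+4)^4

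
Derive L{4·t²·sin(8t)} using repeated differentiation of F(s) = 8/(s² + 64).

F(s) = 8/(s² + 64). F'(s) = -16s/(s² + 64)². F''(s) = -16(64 - 3s²)/(s² + 64)³ = (48s² - 1024)/(s² + 64)³. So L{t²·sin(8t)} = (-1)² F''(s) = (48s² - 1024)/(s² + 64)³. Then L{4·t²·sin(8t)} = 4·(48s² - 1024)/(s² + 64)³ = (192s² - 4096)/(s² + 64)³

Final answer: (192s² - 4096)/(s² + 64)³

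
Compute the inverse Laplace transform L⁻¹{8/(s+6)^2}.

L⁻¹{n!/(s-a)^(n+1)} = t^n·e^(at) with n=1, a=-6. So L⁻¹{1/(s+6)^2} = t·e^(-6t), and L⁻¹{8/(s+6)^2} = (8/1)·t·e^(-6t) = 8·t·e^(-6t)

Final answer: 8·t·e^(-6t)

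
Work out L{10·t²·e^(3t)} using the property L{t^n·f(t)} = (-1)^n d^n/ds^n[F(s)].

L{e^(3t)} = 1/(s-3). d/ds[1/(s-3)] = -1/(s-3)². d²/ds²[1/(s-3)] = 2/(s-3)³. So L{t²·e^(3t)} = (-1)² · 2/(s-3)³ = 2/(s-3)³. Then L{10·t²·e^(3t)} = 10·2/(s-3)³ = 20/(s-3)³

Final answer: 20/(s-3)³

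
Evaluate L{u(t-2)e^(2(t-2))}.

u(t-a)f(t-a) with f(t)=e^(2t). L{e^(2t)} = 1/(s-2). By time shift: e^(-2s)/(s-2)

Final answer: e^(-2s)/(s-2)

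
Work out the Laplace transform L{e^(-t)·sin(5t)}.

L{e^(at)·sin(ωt)} = ω/((s-a)² + ω²), so L{e^(-t)·sin(5t)} = 5/((s+1)² + 25)

Final answer: 5/((s+1)² + 25)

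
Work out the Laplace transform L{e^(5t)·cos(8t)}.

L{e^(at)·cos(ωt)} = (s-a)/((s-a)² + ω²), so L{e^(5t)·cos(8t)} = (s-5)/((s-5)² + 64)

Final answer: (s-5)/((s-5)² + 64)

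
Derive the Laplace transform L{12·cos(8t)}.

L{cos(ωt)} = s/(s² + ω²), so L{cos(8t)} = s/(s² + 64). Then L{12·cos(8t)} = 12·s/(s² + 64) = 12s/(s² + 64)

Final answer: 12s/(s² + 64)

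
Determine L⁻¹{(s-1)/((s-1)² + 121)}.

Using frequency shift: L⁻¹{(s-a)/((s-a)² + b²)} = e^(at)cos(bt). Here a=1, b=11

Final answer: e^t·cos(11t)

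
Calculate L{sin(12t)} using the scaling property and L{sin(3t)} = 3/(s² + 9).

Using L{f(at)} = (1/a)F(s/a) with a=4: L{sin(12t)} = (1/4) · 3/((s/4)² + 9) = (1/4) · 3·16/(s² + 144) = 12/(s² + 144)

Final answer: 12/(s² + 144)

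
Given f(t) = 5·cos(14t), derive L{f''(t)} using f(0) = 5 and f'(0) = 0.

F(s) = 5s/(s² + 196). L{f''(t)} = s²F(s) - sf(0) - f'(0) = 5s³/(s² + 196) - 5s = (5s³ - 5s(s² + 196))/(s² + 196) = -980s/(s² + 196)

Final answer: -980s/(s² + 196)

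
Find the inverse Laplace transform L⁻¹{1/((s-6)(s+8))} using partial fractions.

Decompose: A/(s-6) + B/(s+8). A = 1/14, B = -1/14. f(t) = (e^(6t) - e^(-8t))/14

Final answer: (e^(6t) - e^(-8t))/14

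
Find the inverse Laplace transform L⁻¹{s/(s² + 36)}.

L⁻¹{s/(s² + 36)} = cos(6t)

Final answer: cos(6t)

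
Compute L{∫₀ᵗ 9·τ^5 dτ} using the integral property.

L{∫₀ᵗ f(τ)dτ} = F(s)/s with f(t) = 9t^5. F(s) = 1080/s^6, so L{∫₀ᵗ 9·τ^5 dτ} = (1080/s^6)/s = 1080/s^7. (Check: ∫₀ᵗ 9·τ^5 dτ = 9t^6/6.)

Final answer: 1080/s^7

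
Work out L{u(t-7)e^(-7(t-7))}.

u(t-a)f(t-a) with f(t)=e^(-7t). L{e^(-7t)} = 1/(s+7). By time shift: e^(-7s)/(s+7)

Final answer: e^(-7s)/(s+7)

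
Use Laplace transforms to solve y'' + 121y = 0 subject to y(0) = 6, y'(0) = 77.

L{y''} + 121L{y} = 0. s²Y - 6s - 77 + 121Y = 0. Y(s² + 121) = 6s + 77. Y = (6s + 77)/(s² + 121). Inverting: y(t) = 6cos(11t) + 7sin(11t)

Final answer: y(t) = 6cos(11t) + 7sin(11t)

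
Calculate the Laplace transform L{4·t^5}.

L{t^n} = n!/s^(n+1), so L{t^5} = 120/s^6. Then L{4·t^5} = 4·120/s^6 = 480/s^6

Final answer: 480/s^6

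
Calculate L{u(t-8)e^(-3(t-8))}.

u(t-a)f(t-a) with f(t)=e^(-3t). L{e^(-3t)} = 1/(s+3). By time shift: e^(-8s)/(s+3)

Final answer: e^(-8s)/(s+3)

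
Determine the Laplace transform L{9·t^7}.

L{t^n} = n!/s^(n+1), so L{t^7} = 5040/s^8. Then L{9·t^7} = 9·5040/s^8 = 45360/s^8

Final answer: 45360/s^8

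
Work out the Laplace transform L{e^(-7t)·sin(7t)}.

L{e^(at)·sin(ωt)} = ω/((s-a)² + ω²), so L{e^(-7t)·sin(7t)} = 7/((s+7)² + 49)

Final answer: 7/((s+7)² + 49)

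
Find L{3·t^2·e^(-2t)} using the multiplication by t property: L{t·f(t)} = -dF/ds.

Using L{t^n·e^(at)} = n!/(s-a)^(n+1), L{t^2·e^(-2t)} = 2/(s+2)^3, so L{3·t^2·e^(-2t)} = 3·2/(s+2)^3 = 6/(s+2)^3

Final answer: 6/(s+2)^3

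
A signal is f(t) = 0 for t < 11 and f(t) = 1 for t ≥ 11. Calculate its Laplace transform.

f(t) = u(t-11). L{u(t-11)} = e^(-11s)/s, so L{f(t)} = e^(-11s)/s

Final answer: e^(-11s)/s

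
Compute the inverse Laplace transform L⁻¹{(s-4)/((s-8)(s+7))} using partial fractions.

Using partial fractions, f(t) = (4e^(8t) + 11e^(-7t))/15

Final answer: (4e^(8t) + 11e^(-7t))/15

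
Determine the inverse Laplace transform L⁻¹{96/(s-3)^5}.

L⁻¹{n!/(s-a)^(n+1)} = t^n·e^(at) with n=4, a=3. So L⁻¹{24/(s-3)^5} = t^4·e^(3t), and L⁻¹{96/(s-3)^5} = (96/24)·t^4·e^(3t) = 4·t^4·e^(3t)

Final answer: 4·t^4·e^(3t)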